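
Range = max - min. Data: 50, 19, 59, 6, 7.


Max = 59, Min = 6
Range = 59 - 6 = 53

Range = 53


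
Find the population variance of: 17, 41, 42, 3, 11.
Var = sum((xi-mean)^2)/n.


Mean = 22.8000
Squared deviations: 33.6400, 331.2400, 368.6400, 392.0400, 139.2400
Sum = 1264.8000
Variance = 1264.8000/5 = 252.9600

Variance = 252.9600


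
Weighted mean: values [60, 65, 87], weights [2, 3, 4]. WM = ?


Numerator = 60*2 + 65*3 + 87*4 = 663
Denominator = 2 + 3 + 4 = 9
WM = 663/9 = 73.6667

WM = 73.6667


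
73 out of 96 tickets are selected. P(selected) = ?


P = 73/96 = 0.7604

P = 0.7604


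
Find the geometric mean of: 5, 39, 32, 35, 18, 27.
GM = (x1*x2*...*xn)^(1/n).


Product = 5 × 39 × 32 × 35 × 18 × 27 = 106142400
GM = 106142400^(1/6) = 21.7595

GM = 21.7595


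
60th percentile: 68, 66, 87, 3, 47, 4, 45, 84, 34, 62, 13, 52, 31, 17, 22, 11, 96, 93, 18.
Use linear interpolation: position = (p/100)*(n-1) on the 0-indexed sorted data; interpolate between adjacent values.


Sorted: 3, 4, 11, 13, 17, 18, 22, 31, 34, 45, 47, 52, 62, 66, 68, 84, 87, 93, 96
n = 19
Index = 60/100 * 18 = 10.8000
Lower = data[10] = 47, Upper = data[11] = 52
P60 = 47 + 0.8000*(5) = 51.0000

P60 = 51.0000


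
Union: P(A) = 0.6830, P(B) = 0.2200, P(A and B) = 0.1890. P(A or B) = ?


P(A∪B) = 0.6830 + 0.2200 - 0.1890
= 0.9030 - 0.1890
= 0.7140

P(A∪B) = 0.7140


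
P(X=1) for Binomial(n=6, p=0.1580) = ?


C(6,1) = 6
p^1 = 0.158000
(1-p)^5 = 0.423214
P = 6 * 0.158000 * 0.423214 = 0.4012

P(X=1) = 0.4012


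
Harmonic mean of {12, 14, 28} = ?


Sum of reciprocals = 1/12 + 1/14 + 1/28 = 0.190476
HM = 3/0.190476 = 15.7500

HM = 15.7500


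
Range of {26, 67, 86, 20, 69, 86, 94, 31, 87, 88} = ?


Max = 94, Min = 20
Range = 94 - 20 = 74

Range = 74


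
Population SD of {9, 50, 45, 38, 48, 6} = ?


Mean = 32.6667
Variance = 331.2222
SD = sqrt(331.2222) = 18.1995

SD = 18.1995


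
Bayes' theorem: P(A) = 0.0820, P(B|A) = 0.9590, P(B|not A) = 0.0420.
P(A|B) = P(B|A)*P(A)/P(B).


P(B) = P(B|A)*P(A) + P(B|A')*P(A')
= 0.9590*0.0820 + 0.0420*0.9180
= 0.078638 + 0.038556 = 0.117194
P(A|B) = 0.078638/0.117194 = 0.6710

P(A|B) = 0.6710


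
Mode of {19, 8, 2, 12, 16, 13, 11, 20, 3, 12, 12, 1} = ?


Frequencies: 1:1, 2:1, 3:1, 8:1, 11:1, 12:3, 13:1, 16:1, 19:1, 20:1
Max frequency = 3
Mode = 12

Mode = 12


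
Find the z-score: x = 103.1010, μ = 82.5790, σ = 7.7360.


z = (103.1010 - 82.5790)/7.7360
= 20.5220/7.7360
= 2.6528

z = 2.6528


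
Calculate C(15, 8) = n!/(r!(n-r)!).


C(15,8) = 15!/(8! × 7!)
= 1307674368000/(40320 × 5040)
= 6435

C(15,8) = 6435


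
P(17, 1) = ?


P(17,1) = 17!/16!
= 355687428096000/20922789888000
= 17

P(17,1) = 17


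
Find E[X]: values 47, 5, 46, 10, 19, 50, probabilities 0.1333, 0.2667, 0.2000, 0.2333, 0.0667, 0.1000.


E[X] = 47*0.1333 + 5*0.2667 + 46*0.2000 + 10*0.2333 + 19*0.0667 + 50*0.1000
= 6.2651 + 1.3335 + 9.2000 + 2.3330 + 1.2673 + 5.0000
= 25.3989

E[X] = 25.3989


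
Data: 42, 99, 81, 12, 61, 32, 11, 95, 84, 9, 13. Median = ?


Sorted: 9, 11, 12, 13, 32, 42, 61, 81, 84, 95, 99
n = 11 (odd)
Middle value = 42

Median = 42


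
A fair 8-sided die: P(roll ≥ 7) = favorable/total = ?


Favorable outcomes (roll ≥ 7): 2
Total outcomes = 8
P = 2/8 = 0.2500

P = 0.2500


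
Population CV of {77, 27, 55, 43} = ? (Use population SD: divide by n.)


Mean = 50.5000
SD = 18.2414
CV = (18.2414/50.5000)*100 = 36.1217%

CV = 36.1217%


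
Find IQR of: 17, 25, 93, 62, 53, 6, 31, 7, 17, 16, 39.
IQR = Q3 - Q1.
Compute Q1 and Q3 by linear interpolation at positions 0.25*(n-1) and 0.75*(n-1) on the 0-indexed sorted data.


Sorted: 6, 7, 16, 17, 17, 25, 31, 39, 53, 62, 93
Q1 (25th %ile) = 16.5000
Q3 (75th %ile) = 46.0000
IQR = 46.0000 - 16.5000 = 29.5000

IQR = 29.5000


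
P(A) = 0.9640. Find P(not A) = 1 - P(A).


P(not A) = 1 - 0.9640 = 0.0360

P(not A) = 0.0360


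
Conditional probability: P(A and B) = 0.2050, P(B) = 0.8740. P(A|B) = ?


P(A|B) = 0.2050/0.8740 = 0.2346

P(A|B) = 0.2346


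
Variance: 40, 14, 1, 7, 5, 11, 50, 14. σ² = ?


Mean = 17.7500
Squared deviations: 495.0625, 14.0625, 280.5625, 115.5625, 162.5625, 45.5625, 1040.0625, 14.0625
Sum = 2167.5000
Variance = 2167.5000/8 = 270.9375

Variance = 270.9375


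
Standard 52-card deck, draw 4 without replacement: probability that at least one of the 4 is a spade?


P(at least one) = 1 - P(none)
P(none) = (39/52) × (38/51) × (37/50) × (36/49) = 0.303818
P(at least one) = 1 - 0.303818 = 0.6962

P = 0.6962


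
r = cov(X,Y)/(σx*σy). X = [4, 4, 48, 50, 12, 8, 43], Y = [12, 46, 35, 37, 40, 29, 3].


Mean X = 24.1429, Mean Y = 28.8571
SD X = 20.045866, SD Y = 14.515298
Cov = -39.122449
r = -39.122449/(20.045866*14.515298) = -0.1345

r = -0.1345


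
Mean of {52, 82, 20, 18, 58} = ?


Sum = 52 + 82 + 20 + 18 + 58 = 230
n = 5
Mean = 230/5 = 46.0000

Mean = 46.0000


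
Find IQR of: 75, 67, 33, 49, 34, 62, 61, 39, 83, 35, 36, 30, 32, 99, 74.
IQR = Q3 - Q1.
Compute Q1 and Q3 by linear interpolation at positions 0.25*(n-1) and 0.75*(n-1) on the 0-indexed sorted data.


Sorted: 30, 32, 33, 34, 35, 36, 39, 49, 61, 62, 67, 74, 75, 83, 99
Q1 (25th %ile) = 34.5000
Q3 (75th %ile) = 70.5000
IQR = 70.5000 - 34.5000 = 36.0000

IQR = 36.0000


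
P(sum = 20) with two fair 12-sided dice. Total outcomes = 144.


Total outcomes = 12×12 = 144
Favorable (sum = 20): 5
P = 5/144 = 0.0347

P = 0.0347


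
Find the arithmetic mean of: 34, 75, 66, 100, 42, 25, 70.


Sum = 34 + 75 + 66 + 100 + 42 + 25 + 70 = 412
n = 7
Mean = 412/7 = 58.8571

Mean = 58.8571


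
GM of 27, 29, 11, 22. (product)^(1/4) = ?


Product = 27 × 29 × 11 × 22 = 189486
GM = 189486^(1/4) = 20.8638

GM = 20.8638


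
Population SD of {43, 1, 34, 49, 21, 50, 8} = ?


Mean = 29.4286
Variance = 335.6735
SD = sqrt(335.6735) = 18.3214

SD = 18.3214


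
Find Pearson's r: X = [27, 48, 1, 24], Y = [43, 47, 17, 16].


Mean X = 25.0000, Mean Y = 30.7500
SD X = 16.658331, SD Y = 14.324367
Cov = 185.750000
r = 185.750000/(16.658331*14.324367) = 0.7784

r = 0.7784


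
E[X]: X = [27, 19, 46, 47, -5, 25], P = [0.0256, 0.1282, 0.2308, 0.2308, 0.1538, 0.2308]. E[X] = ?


E[X] = 27*0.0256 + 19*0.1282 + 46*0.2308 + 47*0.2308 - 5*0.1538 + 25*0.2308
= 0.6912 + 2.4358 + 10.6168 + 10.8476 - 0.7690 + 5.7700
= 29.5924

E[X] = 29.5924


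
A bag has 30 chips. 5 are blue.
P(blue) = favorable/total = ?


P = 5/30 = 0.1667

P = 0.1667


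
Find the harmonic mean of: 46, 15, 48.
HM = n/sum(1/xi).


Sum of reciprocals = 1/46 + 1/15 + 1/48 = 0.109239
HM = 3/0.109239 = 27.4627

HM = 27.4627


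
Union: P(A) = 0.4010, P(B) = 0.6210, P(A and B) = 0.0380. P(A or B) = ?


P(A∪B) = 0.4010 + 0.6210 - 0.0380
= 1.0220 - 0.0380
= 0.9840

P(A∪B) = 0.9840


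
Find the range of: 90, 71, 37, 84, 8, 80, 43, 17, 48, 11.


Max = 90, Min = 8
Range = 90 - 8 = 82

Range = 82


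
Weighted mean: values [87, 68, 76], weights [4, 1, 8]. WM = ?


Numerator = 87*4 + 68*1 + 76*8 = 1024
Denominator = 4 + 1 + 8 = 13
WM = 1024/13 = 78.7692

WM = 78.7692


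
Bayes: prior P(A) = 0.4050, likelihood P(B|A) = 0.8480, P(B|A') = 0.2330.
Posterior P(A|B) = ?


P(B) = P(B|A)*P(A) + P(B|A')*P(A')
= 0.8480*0.4050 + 0.2330*0.5950
= 0.343440 + 0.138635 = 0.482075
P(A|B) = 0.343440/0.482075 = 0.7124

P(A|B) = 0.7124


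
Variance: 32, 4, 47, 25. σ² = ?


Mean = 27.0000
Squared deviations: 25.0000, 529.0000, 400.0000, 4.0000
Sum = 958.0000
Variance = 958.0000/4 = 239.5000

Variance = 239.5000


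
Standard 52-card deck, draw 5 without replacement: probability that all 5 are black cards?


P(all black cards) = (26/52) × (25/51) × (24/50) × (23/49) × (22/48)
= 0.0253

P = 0.0253


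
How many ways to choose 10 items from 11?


C(11,10) = 11!/(10! × 1!)
= 39916800/(3628800 × 1)
= 11

C(11,10) = 11


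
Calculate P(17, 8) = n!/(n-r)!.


P(17,8) = 17!/9!
= 355687428096000/362880
= 980179200

P(17,8) = 980179200


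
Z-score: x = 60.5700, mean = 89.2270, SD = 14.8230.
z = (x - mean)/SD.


z = (60.5700 - 89.2270)/14.8230
= -28.6570/14.8230
= -1.9333

z = -1.9333


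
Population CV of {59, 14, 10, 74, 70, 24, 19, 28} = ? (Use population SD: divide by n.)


Mean = 37.2500
SD = 24.4272
CV = (24.4272/37.2500)*100 = 65.5763%

CV = 65.5763%


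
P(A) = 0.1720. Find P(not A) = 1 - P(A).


P(not A) = 1 - 0.1720 = 0.8280

P(not A) = 0.8280


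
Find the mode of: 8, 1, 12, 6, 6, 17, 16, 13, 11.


Frequencies: 1:1, 6:2, 8:1, 11:1, 12:1, 13:1, 16:1, 17:1
Max frequency = 2
Mode = 6

Mode = 6


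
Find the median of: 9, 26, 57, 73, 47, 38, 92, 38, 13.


Sorted: 9, 13, 26, 38, 38, 47, 57, 73, 92
n = 9 (odd)
Middle value = 38

Median = 38


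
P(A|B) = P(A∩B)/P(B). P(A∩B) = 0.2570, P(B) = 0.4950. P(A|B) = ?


P(A|B) = 0.2570/0.4950 = 0.5192

P(A|B) = 0.5192


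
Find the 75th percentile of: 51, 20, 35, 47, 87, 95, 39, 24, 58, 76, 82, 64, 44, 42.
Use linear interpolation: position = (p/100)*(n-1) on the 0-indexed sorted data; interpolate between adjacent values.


Sorted: 20, 24, 35, 39, 42, 44, 47, 51, 58, 64, 76, 82, 87, 95
n = 14
Index = 75/100 * 13 = 9.7500
Lower = data[9] = 64, Upper = data[10] = 76
P75 = 64 + 0.7500*(12) = 73.0000

P75 = 73.0000


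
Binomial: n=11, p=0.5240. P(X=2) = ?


C(11,2) = 55
p^2 = 0.274576
(1-p)^9 = 0.001254
P = 55 * 0.274576 * 0.001254 = 0.0189

P(X=2) = 0.0189


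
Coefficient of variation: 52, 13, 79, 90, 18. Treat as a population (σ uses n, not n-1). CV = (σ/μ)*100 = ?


Mean = 50.4000
SD = 31.1037
CV = (31.1037/50.4000)*100 = 61.7137%

CV = 61.7137%


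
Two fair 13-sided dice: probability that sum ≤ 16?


Total outcomes = 13×13 = 169
Favorable (sum ≤ 16): 114
P = 114/169 = 0.6746

P = 0.6746


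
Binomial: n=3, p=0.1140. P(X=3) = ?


C(3,3) = 1
p^3 = 0.001482
(1-p)^0 = 1.000000
P = 1 * 0.001482 * 1.000000 = 0.0015

P(X=3) = 0.0015


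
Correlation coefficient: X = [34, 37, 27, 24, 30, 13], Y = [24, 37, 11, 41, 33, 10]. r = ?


Mean X = 27.5000, Mean Y = 26.0000
SD X = 7.762087, SD Y = 12.110601
Cov = 49.333333
r = 49.333333/(7.762087*12.110601) = 0.5248

r = 0.5248


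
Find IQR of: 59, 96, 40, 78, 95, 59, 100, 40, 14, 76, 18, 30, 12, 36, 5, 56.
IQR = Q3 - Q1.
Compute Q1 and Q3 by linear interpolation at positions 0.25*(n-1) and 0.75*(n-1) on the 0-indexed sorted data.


Sorted: 5, 12, 14, 18, 30, 36, 40, 40, 56, 59, 59, 76, 78, 95, 96, 100
Q1 (25th %ile) = 27.0000
Q3 (75th %ile) = 76.5000
IQR = 76.5000 - 27.0000 = 49.5000

IQR = 49.5000


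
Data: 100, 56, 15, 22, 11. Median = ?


Sorted: 11, 15, 22, 56, 100
n = 5 (odd)
Middle value = 22

Median = 22


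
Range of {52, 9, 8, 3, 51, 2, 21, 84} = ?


Max = 84, Min = 2
Range = 84 - 2 = 82

Range = 82


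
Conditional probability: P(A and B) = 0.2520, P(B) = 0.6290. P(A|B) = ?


P(A|B) = 0.2520/0.6290 = 0.4006

P(A|B) = 0.4006


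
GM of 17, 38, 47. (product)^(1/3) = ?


Product = 17 × 38 × 47 = 30362
GM = 30362^(1/3) = 31.1968

GM = 31.1968


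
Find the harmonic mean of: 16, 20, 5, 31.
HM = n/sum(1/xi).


Sum of reciprocals = 1/16 + 1/20 + 1/5 + 1/31 = 0.344758
HM = 4/0.344758 = 11.6023

HM = 11.6023


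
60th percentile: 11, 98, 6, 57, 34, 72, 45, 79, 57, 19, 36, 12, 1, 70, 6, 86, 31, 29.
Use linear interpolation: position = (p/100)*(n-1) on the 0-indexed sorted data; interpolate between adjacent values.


Sorted: 1, 6, 6, 11, 12, 19, 29, 31, 34, 36, 45, 57, 57, 70, 72, 79, 86, 98
n = 18
Index = 60/100 * 17 = 10.2000
Lower = data[10] = 45, Upper = data[11] = 57
P60 = 45 + 0.2000*(12) = 47.4000

P60 = 47.4000


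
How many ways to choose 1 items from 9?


C(9,1) = 9!/(1! × 8!)
= 362880/(1 × 40320)
= 9

C(9,1) = 9


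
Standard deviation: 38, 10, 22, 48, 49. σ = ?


Mean = 33.4000
Variance = 231.0400
SD = sqrt(231.0400) = 15.2000

SD = 15.2000


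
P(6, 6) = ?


P(6,6) = 6!/0!
= 720/1
= 720

P(6,6) = 720


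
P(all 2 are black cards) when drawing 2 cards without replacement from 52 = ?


P(all black cards) = (26/52) × (25/51)
= 0.2451

P = 0.2451


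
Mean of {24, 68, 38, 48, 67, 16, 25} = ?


Sum = 24 + 68 + 38 + 48 + 67 + 16 + 25 = 286
n = 7
Mean = 286/7 = 40.8571

Mean = 40.8571


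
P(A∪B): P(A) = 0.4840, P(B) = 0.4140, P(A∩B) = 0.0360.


P(A∪B) = 0.4840 + 0.4140 - 0.0360
= 0.8980 - 0.0360
= 0.8620

P(A∪B) = 0.8620


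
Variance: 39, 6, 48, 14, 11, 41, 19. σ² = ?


Mean = 25.4286
Squared deviations: 184.1837, 377.4694, 509.4694, 130.6122, 208.1837, 242.4694, 41.3265
Sum = 1693.7143
Variance = 1693.7143/7 = 241.9592

Variance = 241.9592


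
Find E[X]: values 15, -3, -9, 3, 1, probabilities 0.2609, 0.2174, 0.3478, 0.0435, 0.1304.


E[X] = 15*0.2609 - 3*0.2174 - 9*0.3478 + 3*0.0435 + 1*0.1304
= 3.9135 - 0.6522 - 3.1302 + 0.1305 + 0.1304
= 0.3920

E[X] = 0.3920


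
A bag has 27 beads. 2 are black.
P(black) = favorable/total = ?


P = 2/27 = 0.0741

P = 0.0741


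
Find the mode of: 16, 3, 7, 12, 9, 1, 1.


Frequencies: 1:2, 3:1, 7:1, 9:1, 12:1, 16:1
Max frequency = 2
Mode = 1

Mode = 1


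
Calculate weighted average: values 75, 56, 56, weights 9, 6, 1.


Numerator = 75*9 + 56*6 + 56*1 = 1067
Denominator = 9 + 6 + 1 = 16
WM = 1067/16 = 66.6875

WM = 66.6875


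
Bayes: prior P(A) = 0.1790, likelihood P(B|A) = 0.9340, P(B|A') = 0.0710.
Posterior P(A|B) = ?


P(B) = P(B|A)*P(A) + P(B|A')*P(A')
= 0.9340*0.1790 + 0.0710*0.8210
= 0.167186 + 0.058291 = 0.225477
P(A|B) = 0.167186/0.225477 = 0.7415

P(A|B) = 0.7415


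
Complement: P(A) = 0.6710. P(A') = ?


P(not A) = 1 - 0.6710 = 0.3290

P(not A) = 0.3290


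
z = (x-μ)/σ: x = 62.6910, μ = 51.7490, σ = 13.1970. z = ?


z = (62.6910 - 51.7490)/13.1970
= 10.9420/13.1970
= 0.8291

z = 0.8291


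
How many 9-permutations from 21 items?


P(21,9) = 21!/12!
= 51090942171709440000/479001600
= 106661318400

P(21,9) = 106661318400


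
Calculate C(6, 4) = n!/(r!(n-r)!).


C(6,4) = 6!/(4! × 2!)
= 720/(24 × 2)
= 15

C(6,4) = 15


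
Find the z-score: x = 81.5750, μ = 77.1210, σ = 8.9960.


z = (81.5750 - 77.1210)/8.9960
= 4.4540/8.9960
= 0.4951

z = 0.4951


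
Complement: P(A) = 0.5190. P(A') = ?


P(not A) = 1 - 0.5190 = 0.4810

P(not A) = 0.4810


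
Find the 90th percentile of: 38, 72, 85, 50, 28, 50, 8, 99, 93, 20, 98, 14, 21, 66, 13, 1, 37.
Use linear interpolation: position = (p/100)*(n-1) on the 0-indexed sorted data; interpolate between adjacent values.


Sorted: 1, 8, 13, 14, 20, 21, 28, 37, 38, 50, 50, 66, 72, 85, 93, 98, 99
n = 17
Index = 90/100 * 16 = 14.4000
Lower = data[14] = 93, Upper = data[15] = 98
P90 = 93 + 0.4000*(5) = 95.0000

P90 = 95.0000


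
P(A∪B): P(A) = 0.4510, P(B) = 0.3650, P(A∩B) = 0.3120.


P(A∪B) = 0.4510 + 0.3650 - 0.3120
= 0.8160 - 0.3120
= 0.5040

P(A∪B) = 0.5040


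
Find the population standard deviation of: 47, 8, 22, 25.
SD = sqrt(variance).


Mean = 25.5000
Variance = 195.2500
SD = sqrt(195.2500) = 13.9732

SD = 13.9732


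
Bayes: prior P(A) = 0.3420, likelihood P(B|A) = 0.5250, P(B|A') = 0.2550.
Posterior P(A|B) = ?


P(B) = P(B|A)*P(A) + P(B|A')*P(A')
= 0.5250*0.3420 + 0.2550*0.6580
= 0.179550 + 0.167790 = 0.347340
P(A|B) = 0.179550/0.347340 = 0.5169

P(A|B) = 0.5169


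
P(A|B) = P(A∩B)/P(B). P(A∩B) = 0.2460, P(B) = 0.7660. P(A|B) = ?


P(A|B) = 0.2460/0.7660 = 0.3211

P(A|B) = 0.3211


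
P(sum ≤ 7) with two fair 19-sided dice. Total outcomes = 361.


Total outcomes = 19×19 = 361
Favorable (sum ≤ 7): 21
P = 21/361 = 0.0582

P = 0.0582


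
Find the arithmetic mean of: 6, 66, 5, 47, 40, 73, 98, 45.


Sum = 6 + 66 + 5 + 47 + 40 + 73 + 98 + 45 = 380
n = 8
Mean = 380/8 = 47.5000

Mean = 47.5000


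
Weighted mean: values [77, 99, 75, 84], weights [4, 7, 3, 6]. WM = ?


Numerator = 77*4 + 99*7 + 75*3 + 84*6 = 1730
Denominator = 4 + 7 + 3 + 6 = 20
WM = 1730/20 = 86.5000

WM = 86.5000


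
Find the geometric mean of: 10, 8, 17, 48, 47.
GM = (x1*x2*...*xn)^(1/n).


Product = 10 × 8 × 17 × 48 × 47 = 3068160
GM = 3068160^(1/5) = 19.8324

GM = 19.8324


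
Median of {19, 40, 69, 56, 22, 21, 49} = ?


Sorted: 19, 21, 22, 40, 49, 56, 69
n = 7 (odd)
Middle value = 40

Median = 40


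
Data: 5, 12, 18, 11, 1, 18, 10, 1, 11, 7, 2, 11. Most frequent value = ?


Frequencies: 1:2, 2:1, 5:1, 7:1, 10:1, 11:3, 12:1, 18:2
Max frequency = 3
Mode = 11

Mode = 11


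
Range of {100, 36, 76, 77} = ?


Max = 100, Min = 36
Range = 100 - 36 = 64

Range = 64


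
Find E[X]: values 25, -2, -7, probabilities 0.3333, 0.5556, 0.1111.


E[X] = 25*0.3333 - 2*0.5556 - 7*0.1111
= 8.3325 - 1.1112 - 0.7777
= 6.4436

E[X] = 6.4436


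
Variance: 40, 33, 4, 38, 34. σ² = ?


Mean = 29.8000
Squared deviations: 104.0400, 10.2400, 665.6400, 67.2400, 17.6400
Sum = 864.8000
Variance = 864.8000/5 = 172.9600

Variance = 172.9600


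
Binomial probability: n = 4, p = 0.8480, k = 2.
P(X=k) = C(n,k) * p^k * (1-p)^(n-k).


C(4,2) = 6
p^2 = 0.719104
(1-p)^2 = 0.023104
P = 6 * 0.719104 * 0.023104 = 0.0997

P(X=2) = 0.0997


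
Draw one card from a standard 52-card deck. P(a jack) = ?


4 jacks in 52 cards
P = 4/52 = 0.0769

P = 0.0769


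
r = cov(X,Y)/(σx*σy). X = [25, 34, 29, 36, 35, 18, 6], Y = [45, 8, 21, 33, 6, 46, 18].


Mean X = 26.1429, Mean Y = 25.2857
SD X = 10.133799, SD Y = 15.210093
Cov = -41.040816
r = -41.040816/(10.133799*15.210093) = -0.2663

r = -0.2663


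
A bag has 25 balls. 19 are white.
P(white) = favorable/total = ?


P = 19/25 = 0.7600

P = 0.7600


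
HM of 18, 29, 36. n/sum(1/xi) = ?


Sum of reciprocals = 1/18 + 1/29 + 1/36 = 0.117816
HM = 3/0.117816 = 25.4634

HM = 25.4634


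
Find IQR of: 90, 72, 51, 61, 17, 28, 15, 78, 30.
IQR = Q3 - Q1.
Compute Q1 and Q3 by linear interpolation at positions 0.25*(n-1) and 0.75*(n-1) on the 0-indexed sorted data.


Sorted: 15, 17, 28, 30, 51, 61, 72, 78, 90
Q1 (25th %ile) = 28.0000
Q3 (75th %ile) = 72.0000
IQR = 72.0000 - 28.0000 = 44.0000

IQR = 44.0000


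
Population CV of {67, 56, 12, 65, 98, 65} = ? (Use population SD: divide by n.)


Mean = 60.5000
SD = 25.3689
CV = (25.3689/60.5000)*100 = 41.9321%

CV = 41.9321%


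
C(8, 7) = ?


C(8,7) = 8!/(7! × 1!)
= 40320/(5040 × 1)
= 8

C(8,7) = 8


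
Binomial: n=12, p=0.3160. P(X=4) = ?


C(12,4) = 495
p^4 = 0.009971
(1-p)^8 = 0.047912
P = 495 * 0.009971 * 0.047912 = 0.2365

P(X=4) = 0.2365


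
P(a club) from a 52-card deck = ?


13 clubs in 52 cards
P = 13/52 = 0.2500

P = 0.2500


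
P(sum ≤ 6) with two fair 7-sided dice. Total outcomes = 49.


Total outcomes = 7×7 = 49
Favorable (sum ≤ 6): 15
P = 15/49 = 0.3061

P = 0.3061


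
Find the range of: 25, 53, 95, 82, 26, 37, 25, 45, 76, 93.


Max = 95, Min = 25
Range = 95 - 25 = 70

Range = 70


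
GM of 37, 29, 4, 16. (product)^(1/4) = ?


Product = 37 × 29 × 4 × 16 = 68672
GM = 68672^(1/4) = 16.1881

GM = 16.1881


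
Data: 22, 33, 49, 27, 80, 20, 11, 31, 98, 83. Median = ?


Sorted: 11, 20, 22, 27, 31, 33, 49, 80, 83, 98
n = 10 (even)
Middle values: 31 and 33
Median = (31+33)/2 = 32.0000

Median = 32.0000


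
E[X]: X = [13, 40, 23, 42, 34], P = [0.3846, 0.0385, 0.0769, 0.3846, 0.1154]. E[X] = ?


E[X] = 13*0.3846 + 40*0.0385 + 23*0.0769 + 42*0.3846 + 34*0.1154
= 4.9998 + 1.5400 + 1.7687 + 16.1532 + 3.9236
= 28.3853

E[X] = 28.3853


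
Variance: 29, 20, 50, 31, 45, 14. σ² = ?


Mean = 31.5000
Squared deviations: 6.2500, 132.2500, 342.2500, 0.2500, 182.2500, 306.2500
Sum = 969.5000
Variance = 969.5000/6 = 161.5833

Variance = 161.5833


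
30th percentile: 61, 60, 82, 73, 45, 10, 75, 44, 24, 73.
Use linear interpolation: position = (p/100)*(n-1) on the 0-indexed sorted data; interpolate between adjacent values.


Sorted: 10, 24, 44, 45, 60, 61, 73, 73, 75, 82
n = 10
Index = 30/100 * 9 = 2.7000
Lower = data[2] = 44, Upper = data[3] = 45
P30 = 44 + 0.7000*(1) = 44.7000

P30 = 44.7000


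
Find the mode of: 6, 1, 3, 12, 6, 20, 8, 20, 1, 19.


Frequencies: 1:2, 3:1, 6:2, 8:1, 12:1, 19:1, 20:2
Max frequency = 2
Mode = 1, 6, 20

Mode = 1, 6, 20


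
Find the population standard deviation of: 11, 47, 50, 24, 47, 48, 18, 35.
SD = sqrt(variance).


Mean = 35.0000
Variance = 208.5000
SD = sqrt(208.5000) = 14.4395

SD = 14.4395


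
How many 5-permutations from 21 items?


P(21,5) = 21!/16!
= 51090942171709440000/20922789888000
= 2441880

P(21,5) = 2441880


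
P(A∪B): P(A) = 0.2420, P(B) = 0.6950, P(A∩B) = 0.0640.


P(A∪B) = 0.2420 + 0.6950 - 0.0640
= 0.9370 - 0.0640
= 0.8730

P(A∪B) = 0.8730


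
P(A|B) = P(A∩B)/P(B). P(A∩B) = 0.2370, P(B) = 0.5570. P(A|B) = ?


P(A|B) = 0.2370/0.5570 = 0.4255

P(A|B) = 0.4255


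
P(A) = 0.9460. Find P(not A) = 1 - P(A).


P(not A) = 1 - 0.9460 = 0.0540

P(not A) = 0.0540


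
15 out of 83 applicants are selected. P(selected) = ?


P = 15/83 = 0.1807

P = 0.1807


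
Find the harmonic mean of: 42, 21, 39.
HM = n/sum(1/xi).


Sum of reciprocals = 1/42 + 1/21 + 1/39 = 0.097070
HM = 3/0.097070 = 30.9057

HM = 30.9057


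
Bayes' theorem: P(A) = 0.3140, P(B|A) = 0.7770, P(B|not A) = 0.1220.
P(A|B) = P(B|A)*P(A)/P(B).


P(B) = P(B|A)*P(A) + P(B|A')*P(A')
= 0.7770*0.3140 + 0.1220*0.6860
= 0.243978 + 0.083692 = 0.327670
P(A|B) = 0.243978/0.327670 = 0.7446

P(A|B) = 0.7446


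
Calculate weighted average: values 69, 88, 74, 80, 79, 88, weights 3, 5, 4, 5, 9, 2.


Numerator = 69*3 + 88*5 + 74*4 + 80*5 + 79*9 + 88*2 = 2230
Denominator = 3 + 5 + 4 + 5 + 9 + 2 = 28
WM = 2230/28 = 79.6429

WM = 79.6429


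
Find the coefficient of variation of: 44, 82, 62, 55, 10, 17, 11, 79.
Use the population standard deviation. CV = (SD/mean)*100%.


Mean = 45.0000
SD = 27.5681
CV = (27.5681/45.0000)*100 = 61.2624%

CV = 61.2624%


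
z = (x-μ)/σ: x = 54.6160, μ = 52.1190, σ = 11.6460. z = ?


z = (54.6160 - 52.1190)/11.6460
= 2.4970/11.6460
= 0.2144

z = 0.2144


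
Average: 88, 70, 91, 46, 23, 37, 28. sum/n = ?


Sum = 88 + 70 + 91 + 46 + 23 + 37 + 28 = 383
n = 7
Mean = 383/7 = 54.7143

Mean = 54.7143


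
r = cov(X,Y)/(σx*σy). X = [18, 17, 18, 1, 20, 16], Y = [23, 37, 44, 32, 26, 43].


Mean X = 15.0000, Mean Y = 34.1667
SD X = 6.377042, SD Y = 7.945998
Cov = 0
r = 0/(6.377042*7.945998) = 0

r = 0


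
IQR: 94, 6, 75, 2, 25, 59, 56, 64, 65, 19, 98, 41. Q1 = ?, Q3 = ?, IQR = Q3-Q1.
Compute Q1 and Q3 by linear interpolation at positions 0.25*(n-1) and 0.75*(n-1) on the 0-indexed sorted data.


Sorted: 2, 6, 19, 25, 41, 56, 59, 64, 65, 75, 94, 98
Q1 (25th %ile) = 23.5000
Q3 (75th %ile) = 67.5000
IQR = 67.5000 - 23.5000 = 44.0000

IQR = 44.0000


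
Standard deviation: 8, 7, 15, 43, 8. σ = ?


Mean = 16.2000
Variance = 187.7600
SD = sqrt(187.7600) = 13.7026

SD = 13.7026


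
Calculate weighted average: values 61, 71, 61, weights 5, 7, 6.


Numerator = 61*5 + 71*7 + 61*6 = 1168
Denominator = 5 + 7 + 6 = 18
WM = 1168/18 = 64.8889

WM = 64.8889


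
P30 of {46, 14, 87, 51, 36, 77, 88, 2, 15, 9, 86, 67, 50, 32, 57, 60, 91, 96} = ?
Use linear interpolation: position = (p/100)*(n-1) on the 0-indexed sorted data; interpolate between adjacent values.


Sorted: 2, 9, 14, 15, 32, 36, 46, 50, 51, 57, 60, 67, 77, 86, 87, 88, 91, 96
n = 18
Index = 30/100 * 17 = 5.1000
Lower = data[5] = 36, Upper = data[6] = 46
P30 = 36 + 0.1000*(10) = 37.0000

P30 = 37.0000


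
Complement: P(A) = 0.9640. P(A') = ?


P(not A) = 1 - 0.9640 = 0.0360

P(not A) = 0.0360


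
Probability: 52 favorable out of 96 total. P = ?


P = 52/96 = 0.5417

P = 0.5417


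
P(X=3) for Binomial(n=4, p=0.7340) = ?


C(4,3) = 4
p^3 = 0.395447
(1-p)^1 = 0.266000
P = 4 * 0.395447 * 0.266000 = 0.4208

P(X=3) = 0.4208


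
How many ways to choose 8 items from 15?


C(15,8) = 15!/(8! × 7!)
= 1307674368000/(40320 × 5040)
= 6435

C(15,8) = 6435


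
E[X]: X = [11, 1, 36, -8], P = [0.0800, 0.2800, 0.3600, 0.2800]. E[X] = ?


E[X] = 11*0.0800 + 1*0.2800 + 36*0.3600 - 8*0.2800
= 0.8800 + 0.2800 + 12.9600 - 2.2400
= 11.8800

E[X] = 11.8800


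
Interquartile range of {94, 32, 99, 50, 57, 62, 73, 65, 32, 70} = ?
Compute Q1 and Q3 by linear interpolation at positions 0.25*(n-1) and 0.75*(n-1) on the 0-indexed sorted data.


Sorted: 32, 32, 50, 57, 62, 65, 70, 73, 94, 99
Q1 (25th %ile) = 51.7500
Q3 (75th %ile) = 72.2500
IQR = 72.2500 - 51.7500 = 20.5000

IQR = 20.5000


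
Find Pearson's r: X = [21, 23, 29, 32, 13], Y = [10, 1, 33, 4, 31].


Mean X = 23.6000, Mean Y = 15.8000
SD X = 6.621178, SD Y = 13.555811
Cov = -28.680000
r = -28.680000/(6.621178*13.555811) = -0.3195

r = -0.3195


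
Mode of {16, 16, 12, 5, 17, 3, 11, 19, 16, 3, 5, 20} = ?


Frequencies: 3:2, 5:2, 11:1, 12:1, 16:3, 17:1, 19:1, 20:1
Max frequency = 3
Mode = 16

Mode = 16


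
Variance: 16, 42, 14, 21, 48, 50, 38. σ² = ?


Mean = 32.7143
Squared deviations: 279.3673, 86.2245, 350.2245, 137.2245, 233.6531, 298.7959, 27.9388
Sum = 1413.4286
Variance = 1413.4286/7 = 201.9184

Variance = 201.9184


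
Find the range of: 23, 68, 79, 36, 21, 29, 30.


Max = 79, Min = 21
Range = 79 - 21 = 58

Range = 58


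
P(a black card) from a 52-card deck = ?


26 black cards in 52 cards
P = 26/52 = 0.5000

P = 0.5000


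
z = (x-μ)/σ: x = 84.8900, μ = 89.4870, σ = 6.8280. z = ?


z = (84.8900 - 89.4870)/6.8280
= -4.5970/6.8280
= -0.6733

z = -0.6733


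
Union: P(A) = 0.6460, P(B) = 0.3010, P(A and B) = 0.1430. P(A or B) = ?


P(A∪B) = 0.6460 + 0.3010 - 0.1430
= 0.9470 - 0.1430
= 0.8040

P(A∪B) = 0.8040


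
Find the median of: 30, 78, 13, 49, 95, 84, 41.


Sorted: 13, 30, 41, 49, 78, 84, 95
n = 7 (odd)
Middle value = 49

Median = 49


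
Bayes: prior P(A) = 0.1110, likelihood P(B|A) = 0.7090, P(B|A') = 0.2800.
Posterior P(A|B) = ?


P(B) = P(B|A)*P(A) + P(B|A')*P(A')
= 0.7090*0.1110 + 0.2800*0.8890
= 0.078699 + 0.248920 = 0.327619
P(A|B) = 0.078699/0.327619 = 0.2402

P(A|B) = 0.2402


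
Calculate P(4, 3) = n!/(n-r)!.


P(4,3) = 4!/1!
= 24/1
= 24

P(4,3) = 24


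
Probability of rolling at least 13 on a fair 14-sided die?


Favorable outcomes (roll ≥ 13): 2
Total outcomes = 14
P = 2/14 = 0.1429

P = 0.1429


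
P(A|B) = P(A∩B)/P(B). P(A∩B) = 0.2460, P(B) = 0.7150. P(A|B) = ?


P(A|B) = 0.2460/0.7150 = 0.3441

P(A|B) = 0.3441


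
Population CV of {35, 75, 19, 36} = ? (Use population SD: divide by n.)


Mean = 41.2500
SD = 20.6201
CV = (20.6201/41.2500)*100 = 49.9881%

CV = 49.9881%


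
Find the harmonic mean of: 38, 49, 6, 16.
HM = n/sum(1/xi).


Sum of reciprocals = 1/38 + 1/49 + 1/6 + 1/16 = 0.275891
HM = 4/0.275891 = 14.4985

HM = 14.4985


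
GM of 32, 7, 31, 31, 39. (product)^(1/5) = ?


Product = 32 × 7 × 31 × 31 × 39 = 8395296
GM = 8395296^(1/5) = 24.2553

GM = 24.2553


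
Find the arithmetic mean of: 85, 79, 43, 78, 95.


Sum = 85 + 79 + 43 + 78 + 95 = 380
n = 5
Mean = 380/5 = 76.0000

Mean = 76.0000


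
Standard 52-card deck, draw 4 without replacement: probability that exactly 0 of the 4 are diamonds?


Hypergeometric: P(X=0) = C(13,0)·C(39,4) / C(52,4)
= 1 × 82251 / 270725
= 82251/270725 = 0.3038

P = 0.3038


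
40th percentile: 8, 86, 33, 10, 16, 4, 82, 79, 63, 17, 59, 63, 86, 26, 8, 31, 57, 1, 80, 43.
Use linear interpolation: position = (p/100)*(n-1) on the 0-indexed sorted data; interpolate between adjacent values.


Sorted: 1, 4, 8, 8, 10, 16, 17, 26, 31, 33, 43, 57, 59, 63, 63, 79, 80, 82, 86, 86
n = 20
Index = 40/100 * 19 = 7.6000
Lower = data[7] = 26, Upper = data[8] = 31
P40 = 26 + 0.6000*(5) = 29.0000

P40 = 29.0000


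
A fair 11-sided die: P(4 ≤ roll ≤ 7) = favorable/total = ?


Favorable outcomes (4 ≤ roll ≤ 7): 4
Total outcomes = 11
P = 4/11 = 0.3636

P = 0.3636


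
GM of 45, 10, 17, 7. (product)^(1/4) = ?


Product = 45 × 10 × 17 × 7 = 53550
GM = 53550^(1/4) = 15.2121

GM = 15.2121


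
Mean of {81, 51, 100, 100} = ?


Sum = 81 + 51 + 100 + 100 = 332
n = 4
Mean = 332/4 = 83.0000

Mean = 83.0000


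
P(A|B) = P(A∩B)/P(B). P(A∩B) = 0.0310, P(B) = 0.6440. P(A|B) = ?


P(A|B) = 0.0310/0.6440 = 0.0481

P(A|B) = 0.0481


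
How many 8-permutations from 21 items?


P(21,8) = 21!/13!
= 51090942171709440000/6227020800
= 8204716800

P(21,8) = 8204716800


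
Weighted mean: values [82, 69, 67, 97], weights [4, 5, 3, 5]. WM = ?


Numerator = 82*4 + 69*5 + 67*3 + 97*5 = 1359
Denominator = 4 + 5 + 3 + 5 = 17
WM = 1359/17 = 79.9412

WM = 79.9412


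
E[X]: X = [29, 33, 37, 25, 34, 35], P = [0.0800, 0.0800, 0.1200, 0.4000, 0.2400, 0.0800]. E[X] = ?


E[X] = 29*0.0800 + 33*0.0800 + 37*0.1200 + 25*0.4000 + 34*0.2400 + 35*0.0800
= 2.3200 + 2.6400 + 4.4400 + 10.0000 + 8.1600 + 2.8000
= 30.3600

E[X] = 30.3600


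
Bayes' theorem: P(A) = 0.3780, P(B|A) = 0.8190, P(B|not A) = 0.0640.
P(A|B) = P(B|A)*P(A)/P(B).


P(B) = P(B|A)*P(A) + P(B|A')*P(A')
= 0.8190*0.3780 + 0.0640*0.6220
= 0.309582 + 0.039808 = 0.349390
P(A|B) = 0.309582/0.349390 = 0.8861

P(A|B) = 0.8861


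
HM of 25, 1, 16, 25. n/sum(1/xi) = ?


Sum of reciprocals = 1/25 + 1/1 + 1/16 + 1/25 = 1.142500
HM = 4/1.142500 = 3.5011

HM = 3.5011


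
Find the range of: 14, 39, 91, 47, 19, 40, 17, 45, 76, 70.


Max = 91, Min = 14
Range = 91 - 14 = 77

Range = 77


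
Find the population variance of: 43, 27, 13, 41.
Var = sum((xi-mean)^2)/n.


Mean = 31.0000
Squared deviations: 144.0000, 16.0000, 324.0000, 100.0000
Sum = 584.0000
Variance = 584.0000/4 = 146.0000

Variance = 146.0000


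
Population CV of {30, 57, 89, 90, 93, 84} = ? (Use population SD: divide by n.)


Mean = 73.8333
SD = 22.9740
CV = (22.9740/73.8333)*100 = 31.1161%

CV = 31.1161%


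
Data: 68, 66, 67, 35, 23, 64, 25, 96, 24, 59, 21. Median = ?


Sorted: 21, 23, 24, 25, 35, 59, 64, 66, 67, 68, 96
n = 11 (odd)
Middle value = 59

Median = 59


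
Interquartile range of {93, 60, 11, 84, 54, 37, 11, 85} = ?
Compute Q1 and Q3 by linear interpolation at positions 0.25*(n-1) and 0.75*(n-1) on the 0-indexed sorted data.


Sorted: 11, 11, 37, 54, 60, 84, 85, 93
Q1 (25th %ile) = 30.5000
Q3 (75th %ile) = 84.2500
IQR = 84.2500 - 30.5000 = 53.7500

IQR = 53.7500


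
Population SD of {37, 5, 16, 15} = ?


Mean = 18.2500
Variance = 135.6875
SD = sqrt(135.6875) = 11.6485

SD = 11.6485


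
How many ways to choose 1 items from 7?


C(7,1) = 7!/(1! × 6!)
= 5040/(1 × 720)
= 7

C(7,1) = 7


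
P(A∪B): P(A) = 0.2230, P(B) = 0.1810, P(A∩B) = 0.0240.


P(A∪B) = 0.2230 + 0.1810 - 0.0240
= 0.4040 - 0.0240
= 0.3800

P(A∪B) = 0.3800


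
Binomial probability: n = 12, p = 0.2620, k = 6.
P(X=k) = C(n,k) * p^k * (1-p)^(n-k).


C(12,6) = 924
p^6 = 0.000323
(1-p)^6 = 0.161562
P = 924 * 0.000323 * 0.161562 = 0.0483

P(X=6) = 0.0483


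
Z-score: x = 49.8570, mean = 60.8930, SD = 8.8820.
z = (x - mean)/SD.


z = (49.8570 - 60.8930)/8.8820
= -11.0360/8.8820
= -1.2425

z = -1.2425


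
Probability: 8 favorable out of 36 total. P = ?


P = 8/36 = 0.2222

P = 0.2222


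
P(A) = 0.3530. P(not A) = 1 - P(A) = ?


P(not A) = 1 - 0.3530 = 0.6470

P(not A) = 0.6470


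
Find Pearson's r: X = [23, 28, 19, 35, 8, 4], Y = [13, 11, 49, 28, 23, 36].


Mean X = 19.5000, Mean Y = 26.6667
SD X = 10.781929, SD Y = 13.123346
Cov = -45.666667
r = -45.666667/(10.781929*13.123346) = -0.3227

r = -0.3227


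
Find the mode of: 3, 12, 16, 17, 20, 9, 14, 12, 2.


Frequencies: 2:1, 3:1, 9:1, 12:2, 14:1, 16:1, 17:1, 20:1
Max frequency = 2
Mode = 12

Mode = 12


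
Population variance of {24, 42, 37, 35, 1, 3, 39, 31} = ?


Mean = 26.5000
Squared deviations: 6.2500, 240.2500, 110.2500, 72.2500, 650.2500, 552.2500, 156.2500, 20.2500
Sum = 1808.0000
Variance = 1808.0000/8 = 226.0000

Variance = 226.0000


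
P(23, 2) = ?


P(23,2) = 23!/21!
= 25852016738884976640000/51090942171709440000
= 506

P(23,2) = 506


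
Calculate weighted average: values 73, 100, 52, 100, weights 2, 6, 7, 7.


Numerator = 73*2 + 100*6 + 52*7 + 100*7 = 1810
Denominator = 2 + 6 + 7 + 7 = 22
WM = 1810/22 = 82.2727

WM = 82.2727


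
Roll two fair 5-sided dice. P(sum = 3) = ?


Total outcomes = 5×5 = 25
Favorable (sum = 3): 2
P = 2/25 = 0.0800

P = 0.0800


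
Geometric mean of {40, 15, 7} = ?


Product = 40 × 15 × 7 = 4200
GM = 4200^(1/3) = 16.1343

GM = 16.1343


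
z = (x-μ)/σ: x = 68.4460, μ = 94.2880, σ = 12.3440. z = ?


z = (68.4460 - 94.2880)/12.3440
= -25.8420/12.3440
= -2.0935

z = -2.0935


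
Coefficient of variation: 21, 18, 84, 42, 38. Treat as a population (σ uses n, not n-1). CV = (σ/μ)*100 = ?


Mean = 40.6000
SD = 23.6102
CV = (23.6102/40.6000)*100 = 58.1531%

CV = 58.1531%


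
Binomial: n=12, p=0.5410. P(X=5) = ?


C(12,5) = 792
p^5 = 0.046343
(1-p)^7 = 0.004292
P = 792 * 0.046343 * 0.004292 = 0.1575

P(X=5) = 0.1575


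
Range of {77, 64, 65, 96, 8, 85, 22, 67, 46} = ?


Max = 96, Min = 8
Range = 96 - 8 = 88

Range = 88


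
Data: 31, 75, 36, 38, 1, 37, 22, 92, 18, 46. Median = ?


Sorted: 1, 18, 22, 31, 36, 37, 38, 46, 75, 92
n = 10 (even)
Middle values: 36 and 37
Median = (36+37)/2 = 36.5000

Median = 36.5000


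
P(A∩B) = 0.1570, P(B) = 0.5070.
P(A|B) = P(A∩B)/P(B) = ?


P(A|B) = 0.1570/0.5070 = 0.3097

P(A|B) = 0.3097


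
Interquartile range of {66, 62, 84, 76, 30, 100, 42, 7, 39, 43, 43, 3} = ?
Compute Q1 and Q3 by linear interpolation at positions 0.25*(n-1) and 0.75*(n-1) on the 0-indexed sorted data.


Sorted: 3, 7, 30, 39, 42, 43, 43, 62, 66, 76, 84, 100
Q1 (25th %ile) = 36.7500
Q3 (75th %ile) = 68.5000
IQR = 68.5000 - 36.7500 = 31.7500

IQR = 31.7500


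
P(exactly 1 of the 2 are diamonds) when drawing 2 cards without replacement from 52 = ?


Hypergeometric: P(X=1) = C(13,1)·C(39,1) / C(52,2)
= 13 × 39 / 1326
= 507/1326 = 0.3824

P = 0.3824


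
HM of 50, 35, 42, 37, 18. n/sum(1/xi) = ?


Sum of reciprocals = 1/50 + 1/35 + 1/42 + 1/37 + 1/18 = 0.154964
HM = 5/0.154964 = 32.2657

HM = 32.2657


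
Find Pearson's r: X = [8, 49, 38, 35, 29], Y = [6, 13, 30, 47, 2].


Mean X = 31.8000, Mean Y = 19.6000
SD X = 13.555811, SD Y = 16.716459
Cov = 82.320000
r = 82.320000/(13.555811*16.716459) = 0.3633

r = 0.3633


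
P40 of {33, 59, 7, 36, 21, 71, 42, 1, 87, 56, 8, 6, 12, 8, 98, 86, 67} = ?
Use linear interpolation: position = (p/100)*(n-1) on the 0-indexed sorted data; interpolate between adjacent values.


Sorted: 1, 6, 7, 8, 8, 12, 21, 33, 36, 42, 56, 59, 67, 71, 86, 87, 98
n = 17
Index = 40/100 * 16 = 6.4000
Lower = data[6] = 21, Upper = data[7] = 33
P40 = 21 + 0.4000*(12) = 25.8000

P40 = 25.8000


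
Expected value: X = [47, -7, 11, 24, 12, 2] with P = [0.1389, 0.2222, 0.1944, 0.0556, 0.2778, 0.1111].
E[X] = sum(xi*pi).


E[X] = 47*0.1389 - 7*0.2222 + 11*0.1944 + 24*0.0556 + 12*0.2778 + 2*0.1111
= 6.5283 - 1.5554 + 2.1384 + 1.3344 + 3.3336 + 0.2222
= 12.0015

E[X] = 12.0015


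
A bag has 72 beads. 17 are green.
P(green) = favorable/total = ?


P = 17/72 = 0.2361

P = 0.2361


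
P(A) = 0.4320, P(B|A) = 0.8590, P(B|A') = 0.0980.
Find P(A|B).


P(B) = P(B|A)*P(A) + P(B|A')*P(A')
= 0.8590*0.4320 + 0.0980*0.5680
= 0.371088 + 0.055664 = 0.426752
P(A|B) = 0.371088/0.426752 = 0.8696

P(A|B) = 0.8696


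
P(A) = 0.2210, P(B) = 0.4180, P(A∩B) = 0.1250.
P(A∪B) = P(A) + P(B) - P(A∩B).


P(A∪B) = 0.2210 + 0.4180 - 0.1250
= 0.6390 - 0.1250
= 0.5140

P(A∪B) = 0.5140


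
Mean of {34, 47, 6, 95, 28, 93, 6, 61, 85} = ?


Sum = 34 + 47 + 6 + 95 + 28 + 93 + 6 + 61 + 85 = 455
n = 9
Mean = 455/9 = 50.5556

Mean = 50.5556


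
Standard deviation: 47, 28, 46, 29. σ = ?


Mean = 37.5000
Variance = 81.2500
SD = sqrt(81.2500) = 9.0139

SD = 9.0139


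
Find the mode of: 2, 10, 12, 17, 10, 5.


Frequencies: 2:1, 5:1, 10:2, 12:1, 17:1
Max frequency = 2
Mode = 10

Mode = 10


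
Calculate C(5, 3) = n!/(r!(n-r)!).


C(5,3) = 5!/(3! × 2!)
= 120/(6 × 2)
= 10

C(5,3) = 10


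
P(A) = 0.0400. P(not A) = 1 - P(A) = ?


P(not A) = 1 - 0.0400 = 0.9600

P(not A) = 0.9600


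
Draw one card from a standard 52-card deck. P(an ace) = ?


4 aces in 52 cards
P = 4/52 = 0.0769

P = 0.0769


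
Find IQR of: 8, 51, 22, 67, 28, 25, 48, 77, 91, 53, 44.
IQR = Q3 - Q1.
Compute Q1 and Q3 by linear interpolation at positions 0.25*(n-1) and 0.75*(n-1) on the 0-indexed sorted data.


Sorted: 8, 22, 25, 28, 44, 48, 51, 53, 67, 77, 91
Q1 (25th %ile) = 26.5000
Q3 (75th %ile) = 60.0000
IQR = 60.0000 - 26.5000 = 33.5000

IQR = 33.5000


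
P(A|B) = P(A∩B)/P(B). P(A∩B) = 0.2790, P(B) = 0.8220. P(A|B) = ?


P(A|B) = 0.2790/0.8220 = 0.3394

P(A|B) = 0.3394


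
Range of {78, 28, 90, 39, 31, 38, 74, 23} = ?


Max = 90, Min = 23
Range = 90 - 23 = 67

Range = 67


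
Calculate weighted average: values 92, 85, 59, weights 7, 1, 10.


Numerator = 92*7 + 85*1 + 59*10 = 1319
Denominator = 7 + 1 + 10 = 18
WM = 1319/18 = 73.2778

WM = 73.2778


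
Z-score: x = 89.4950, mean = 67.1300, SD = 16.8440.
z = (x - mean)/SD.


z = (89.4950 - 67.1300)/16.8440
= 22.3650/16.8440
= 1.3278

z = 1.3278


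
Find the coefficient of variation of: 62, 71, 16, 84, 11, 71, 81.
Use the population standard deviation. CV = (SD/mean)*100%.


Mean = 56.5714
SD = 28.0757
CV = (28.0757/56.5714)*100 = 49.6288%

CV = 49.6288%


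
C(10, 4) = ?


C(10,4) = 10!/(4! × 6!)
= 3628800/(24 × 720)
= 210

C(10,4) = 210


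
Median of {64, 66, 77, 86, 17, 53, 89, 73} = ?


Sorted: 17, 53, 64, 66, 73, 77, 86, 89
n = 8 (even)
Middle values: 66 and 73
Median = (66+73)/2 = 69.5000

Median = 69.5000


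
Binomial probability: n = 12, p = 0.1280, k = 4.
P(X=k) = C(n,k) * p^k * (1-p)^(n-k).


C(12,4) = 495
p^4 = 0.000268
(1-p)^8 = 0.334297
P = 495 * 0.000268 * 0.334297 = 0.0444

P(X=4) = 0.0444


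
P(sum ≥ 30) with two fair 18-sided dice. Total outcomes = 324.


Total outcomes = 18×18 = 324
Favorable (sum ≥ 30): 28
P = 28/324 = 0.0864

P = 0.0864


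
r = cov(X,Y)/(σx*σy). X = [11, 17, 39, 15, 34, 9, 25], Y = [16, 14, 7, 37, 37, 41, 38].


Mean X = 21.4286, Mean Y = 27.1429
SD X = 10.715238, SD Y = 13.130429
Cov = -36.061224
r = -36.061224/(10.715238*13.130429) = -0.2563

r = -0.2563


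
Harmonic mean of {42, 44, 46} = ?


Sum of reciprocals = 1/42 + 1/44 + 1/46 = 0.068276
HM = 3/0.068276 = 43.9394

HM = 43.9394


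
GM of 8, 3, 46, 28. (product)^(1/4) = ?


Product = 8 × 3 × 46 × 28 = 30912
GM = 30912^(1/4) = 13.2596

GM = 13.2596


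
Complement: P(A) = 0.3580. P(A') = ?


P(not A) = 1 - 0.3580 = 0.6420

P(not A) = 0.6420


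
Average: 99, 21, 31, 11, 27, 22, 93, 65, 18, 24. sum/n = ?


Sum = 99 + 21 + 31 + 11 + 27 + 22 + 93 + 65 + 18 + 24 = 411
n = 10
Mean = 411/10 = 41.1000

Mean = 41.1000


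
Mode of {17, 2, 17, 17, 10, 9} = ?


Frequencies: 2:1, 9:1, 10:1, 17:3
Max frequency = 3
Mode = 17

Mode = 17


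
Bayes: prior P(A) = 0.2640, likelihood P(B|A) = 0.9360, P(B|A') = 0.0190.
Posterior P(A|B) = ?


P(B) = P(B|A)*P(A) + P(B|A')*P(A')
= 0.9360*0.2640 + 0.0190*0.7360
= 0.247104 + 0.013984 = 0.261088
P(A|B) = 0.247104/0.261088 = 0.9464

P(A|B) = 0.9464


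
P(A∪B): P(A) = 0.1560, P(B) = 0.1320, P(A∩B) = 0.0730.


P(A∪B) = 0.1560 + 0.1320 - 0.0730
= 0.2880 - 0.0730
= 0.2150

P(A∪B) = 0.2150
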